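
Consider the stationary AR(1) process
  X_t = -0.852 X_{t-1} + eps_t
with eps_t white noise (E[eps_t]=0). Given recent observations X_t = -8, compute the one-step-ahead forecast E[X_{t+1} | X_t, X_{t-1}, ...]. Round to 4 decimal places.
E[X_{t+1} \mid \mathcal F_t] = 6.8160

For an AR(p) model X_t = c + sum_i phi_i X_{t-i} + eps_t, the
one-step-ahead conditional mean is
  E[X_{t+1} | X_t, ...] = c + sum_i phi_i X_{t+1-i}.
Substitute known values:
  E[X_{t+1} | ...] = (-0.852) * (-8)
                   = 6.8160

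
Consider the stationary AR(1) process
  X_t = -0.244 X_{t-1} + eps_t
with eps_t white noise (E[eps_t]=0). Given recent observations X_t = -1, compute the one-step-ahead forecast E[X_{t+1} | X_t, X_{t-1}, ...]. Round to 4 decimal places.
E[X_{t+1} \mid \mathcal F_t] = 0.2440

For an AR(p) model X_t = c + sum_i phi_i X_{t-i} + eps_t, the
one-step-ahead conditional mean is
  E[X_{t+1} | X_t, ...] = c + sum_i phi_i X_{t+1-i}.
Substitute known values:
  E[X_{t+1} | ...] = (-0.244) * (-1)
                   = 0.2440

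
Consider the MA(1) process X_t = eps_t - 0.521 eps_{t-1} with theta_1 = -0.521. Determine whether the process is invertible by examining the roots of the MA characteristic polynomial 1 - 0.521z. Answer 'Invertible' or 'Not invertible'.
\text{Invertible}

The MA(q) characteristic polynomial is P(z) = 1 - 0.521z.
Invertibility requires all roots to lie outside the unit circle, i.e. |z| > 1 for every root.
This is linear in z: 1 + (-0.521) z = 0  =>  z = -1/(-0.521) = 1.919386,  |z| = 1.919386.
Moduli of all roots: 1.9194.
All moduli strictly greater than 1? Yes.
Verdict: Invertible.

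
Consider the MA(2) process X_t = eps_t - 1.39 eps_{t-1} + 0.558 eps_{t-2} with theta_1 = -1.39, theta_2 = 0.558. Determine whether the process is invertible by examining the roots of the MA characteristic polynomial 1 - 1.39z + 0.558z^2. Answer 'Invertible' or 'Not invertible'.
\text{Invertible}

The MA(q) characteristic polynomial is P(z) = 1 - 1.39z + 0.558z^2.
Invertibility requires all roots to lie outside the unit circle, i.e. |z| > 1 for every root.
Set 1 + (-1.39) z + (0.558) z^2 = 0, i.e. a z^2 + b z + c = 0 with a = 0.558, b = -1.39, c = 1.
Discriminant D = b^2 - 4ac = (-1.39)^2 - 4*(0.558)*1 = 1.9321 - (2.232) = -0.2999.
D < 0, so the roots are the complex-conjugate pair z = (-b +/- i sqrt(-D)) / (2a) = 1.2455 +/- 0.4907i.
For a conjugate pair |z|^2 = z * conj(z) = (product of roots) = c/a = 1/(0.558) = 1.792115, so |z| = sqrt(1.792115) = 1.3387 for both roots.
Moduli of all roots: 1.3387, 1.3387.
All moduli strictly greater than 1? Yes.
Verdict: Invertible.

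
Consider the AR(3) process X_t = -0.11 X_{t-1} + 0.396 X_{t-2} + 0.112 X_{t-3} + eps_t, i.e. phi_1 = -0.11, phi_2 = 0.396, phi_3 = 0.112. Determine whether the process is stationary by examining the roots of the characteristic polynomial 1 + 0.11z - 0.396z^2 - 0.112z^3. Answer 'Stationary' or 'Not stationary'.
\text{Stationary}

The AR(p) characteristic polynomial is P(z) = 1 + 0.11z - 0.396z^2 - 0.112z^3.
Stationarity requires all roots to lie outside the unit circle, i.e. |z| > 1 for every root.
Degree 3: look for a simple real root z0 first, then factor out (1 - z/z0) and solve the remaining quadratic.
Testing z0 = -2.5: P(-2.5) = 1 + (0.11)(-2.5) + (-0.396)(-2.5)^2 + (-0.112)(-2.5)^3
  = 1 + (-0.275) + (-2.475) + (1.75) = 0.  So z_0 = -2.5 is a root, |z_0| = 2.5.
Divide out the factor (1 + 0.4 z) = (1 - z/z0) (since 1/z0 = -0.4):
  P(z) = (1 + 0.4 z)(1 + (-0.29) z + (-0.28) z^2)
  [check: z-coef -0.29 - (-0.4) = 0.11; z^2-coef -0.28 - (-0.4)(-0.29) = -0.396; z^3-coef -(-0.4)(-0.28) = -0.112.]
Remaining roots from the quadratic factor 1 + (-0.29) z + (-0.28) z^2:
  Set 1 + (-0.29) z + (-0.28) z^2 = 0, i.e. a z^2 + b z + c = 0 with a = -0.28, b = -0.29, c = 1.
  Discriminant D = b^2 - 4ac = (-0.29)^2 - 4*(-0.28)*1 = 0.0841 - (-1.12) = 1.2041.
  D >= 0, so the roots are real: z = (-b +/- sqrt(D)) / (2a) = (0.29 +/- 1.097315) / (-0.56).
    z_1 = (0.29 + 1.097315) / (-0.56) = -2.4773,   |z_1| = 2.4773.
    z_2 = (0.29 - 1.097315) / (-0.56) = 1.4416,   |z_2| = 1.4416.
Moduli of all roots: 2.5000, 2.4773, 1.4416.
All moduli strictly greater than 1? Yes.
Verdict: Stationary.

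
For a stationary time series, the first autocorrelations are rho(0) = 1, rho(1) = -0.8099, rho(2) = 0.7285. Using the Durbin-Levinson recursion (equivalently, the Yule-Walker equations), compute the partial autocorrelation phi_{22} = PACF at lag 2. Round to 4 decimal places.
\phi_{22} = 0.2109

The PACF at lag k is phi_{kk}, the last component of the solution
to the Yule-Walker system G_k phi = r_k where
  (G_k)_{ij} = rho(|i - j|), (r_k)_i = rho(i), i,j = 1..k.
Equivalently, Durbin-Levinson gives phi_{kk} iteratively:
  phi_{11} = rho(1)
  phi_{kk} = [rho(k) - sum_{j=1..k-1} phi_{k-1,j} rho(k-j)]
            / [1 - sum_{j=1..k-1} phi_{k-1,j} rho(j)],
  phi_{k,j} = phi_{k-1,j} - phi_{kk} phi_{k-1,k-j},  j = 1..k-1.
Step k = 1:
  phi_11 = rho(1) = -0.8099.
Step k = 2:
  phi_22 = [rho(2) - phi_11 rho(1)] / [1 - phi_11 rho(1)] = [0.7285 - (-0.8099)(-0.8099)] / [1 - (-0.8099)(-0.8099)]
         = 0.07256199 / 0.34406199 = 0.2109.
Therefore phi_{22} = 0.2109.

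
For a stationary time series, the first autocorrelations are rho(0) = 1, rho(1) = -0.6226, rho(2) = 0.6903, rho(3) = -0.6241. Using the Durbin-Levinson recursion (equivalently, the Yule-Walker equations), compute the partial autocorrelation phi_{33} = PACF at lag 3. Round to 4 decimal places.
\phi_{33} = -0.2140

The PACF at lag k is phi_{kk}, the last component of the solution
to the Yule-Walker system G_k phi = r_k where
  (G_k)_{ij} = rho(|i - j|), (r_k)_i = rho(i), i,j = 1..k.
Equivalently, Durbin-Levinson gives phi_{kk} iteratively:
  phi_{11} = rho(1)
  phi_{kk} = [rho(k) - sum_{j=1..k-1} phi_{k-1,j} rho(k-j)]
            / [1 - sum_{j=1..k-1} phi_{k-1,j} rho(j)],
  phi_{k,j} = phi_{k-1,j} - phi_{kk} phi_{k-1,k-j},  j = 1..k-1.
Step k = 1:
  phi_11 = rho(1) = -0.6226.
Step k = 2:
  phi_22 = [rho(2) - phi_11 rho(1)] / [1 - phi_11 rho(1)] = [0.6903 - (-0.6226)(-0.6226)] / [1 - (-0.6226)(-0.6226)]
         = 0.30266924 / 0.61236924 = 0.494259.
  Update: phi_21 = phi_11 - phi_22 phi_11 = -0.6226 - (0.494259)(-0.6226) = -0.314874.
Step k = 3:
  phi_33 = [rho(3) - phi_21 rho(2) - phi_22 rho(1)] / [1 - phi_21 rho(1) - phi_22 rho(2)]
    numerator   = -0.6241 - (-0.314874)(0.6903) - (0.494259)(-0.6226) = -0.09901651
    denominator = 1 - (-0.314874)(-0.6226) - (0.494259)(0.6903) = 0.46277213
  phi_33 = -0.09901651 / 0.46277213 = -0.214.
Therefore phi_{33} = -0.2140.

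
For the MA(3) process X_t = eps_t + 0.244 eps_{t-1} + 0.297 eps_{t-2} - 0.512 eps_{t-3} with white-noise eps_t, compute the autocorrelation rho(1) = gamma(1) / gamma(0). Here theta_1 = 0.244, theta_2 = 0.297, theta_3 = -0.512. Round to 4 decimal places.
\rho(1) = 0.1166

For an MA(q) process with theta_0 = 1, the autocovariance is
  gamma(k) = sigma^2 * sum_{i=0..q-k} theta_i * theta_{i+k},
and rho(k) = gamma(k) / gamma(0). Sigma^2 cancels.
  numerator   = (1)*(0.244) + (0.244)*(0.297) + (0.297)*(-0.512) = 0.164404.
  denominator = (1)^2 + (0.244)^2 + (0.297)^2 + (-0.512)^2 = 1.409889.
  rho(1) = 0.164404 / 1.409889 = 0.1166.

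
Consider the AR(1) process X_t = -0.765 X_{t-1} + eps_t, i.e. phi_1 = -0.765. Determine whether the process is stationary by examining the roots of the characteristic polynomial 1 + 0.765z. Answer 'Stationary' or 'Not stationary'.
\text{Stationary}

The AR(p) characteristic polynomial is P(z) = 1 + 0.765z.
Stationarity requires all roots to lie outside the unit circle, i.e. |z| > 1 for every root.
This is linear in z: 1 + (0.765) z = 0  =>  z = -1/(0.765) = -1.30719,  |z| = 1.30719.
Moduli of all roots: 1.3072.
All moduli strictly greater than 1? Yes.
Verdict: Stationary.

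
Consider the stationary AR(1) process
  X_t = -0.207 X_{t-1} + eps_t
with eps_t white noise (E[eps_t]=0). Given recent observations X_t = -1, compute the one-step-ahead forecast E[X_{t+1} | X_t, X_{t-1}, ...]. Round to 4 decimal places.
E[X_{t+1} \mid \mathcal F_t] = 0.2070

For an AR(p) model X_t = c + sum_i phi_i X_{t-i} + eps_t, the
one-step-ahead conditional mean is
  E[X_{t+1} | X_t, ...] = c + sum_i phi_i X_{t+1-i}.
Substitute known values:
  E[X_{t+1} | ...] = (-0.207) * (-1)
                   = 0.2070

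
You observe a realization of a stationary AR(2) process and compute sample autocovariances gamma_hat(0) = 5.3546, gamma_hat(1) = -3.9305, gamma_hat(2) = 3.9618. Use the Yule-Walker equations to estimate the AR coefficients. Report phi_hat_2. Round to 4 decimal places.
\hat\phi_{2} = 0.4360

The Yule-Walker equations for an AR(p) process read, in matrix form,
  Gamma_p phi = r_p,   with   (Gamma_p)_{ij} = gamma(|i - j|),
                       (r_p)_i = gamma(i),   i,j = 1..p.
Substitute the sample gammas (Toeplitz matrix and right-hand side of size 2):
  Gamma_p = [[5.3546, -3.9305], [-3.9305, 5.3546]]
  r_p     = [-3.9305, 3.9618]
Written out:
  5.3546 phi_1 - 3.9305 phi_2 = -3.9305
  -3.9305 phi_1 + 5.3546 phi_2 = 3.9618
Solve by Cramer's rule:
  det = gamma(0)^2 - gamma(1)^2 = (5.3546)^2 - (-3.9305)^2 = 28.67174116 - 15.44883025 = 13.22291091
  phi_hat_1 = [gamma(1) gamma(0) - gamma(1) gamma(2)] / det = [(-3.9305)(5.3546) - (-3.9305)(3.9618)] / 13.22291091 = -5.4744004 / 13.22291091 = -0.414
  phi_hat_2 = [gamma(0) gamma(2) - gamma(1)^2] / det = [(5.3546)(3.9618) - (-3.9305)^2] / 13.22291091 = 5.76502403 / 13.22291091 = 0.436
So phi_hat = [-0.4140, 0.4360].
Therefore phi_hat_2 = 0.4360.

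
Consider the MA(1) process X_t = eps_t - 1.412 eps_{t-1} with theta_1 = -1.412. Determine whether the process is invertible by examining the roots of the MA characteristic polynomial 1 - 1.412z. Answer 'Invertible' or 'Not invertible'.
\text{Not invertible}

The MA(q) characteristic polynomial is P(z) = 1 - 1.412z.
Invertibility requires all roots to lie outside the unit circle, i.e. |z| > 1 for every root.
This is linear in z: 1 + (-1.412) z = 0  =>  z = -1/(-1.412) = 0.708215,  |z| = 0.708215.
Moduli of all roots: 0.7082.
All moduli strictly greater than 1? No.
Verdict: Not invertible.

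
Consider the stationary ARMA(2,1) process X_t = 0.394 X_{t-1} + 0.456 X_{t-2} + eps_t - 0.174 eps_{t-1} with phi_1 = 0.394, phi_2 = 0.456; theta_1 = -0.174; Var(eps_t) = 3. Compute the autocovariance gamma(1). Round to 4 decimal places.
\gamma(1) = 3.5307

Multiply the model equation by X_{t-k} and take expectations. With theta_0 = psi_0 = 1 and psi_j the MA(infinity) weights, this gives
  gamma(k) - sum_i phi_i gamma(k-i) = c_k,
  c_k = sigma^2 * sum_{j=k..q} theta_j psi_{j-k}   (c_k = 0 for k > q),
using gamma(-m) = gamma(m).
psi-weights needed (psi_j = theta_j + sum_i phi_i psi_{j-i}):
  psi_1 = theta_1 + phi_1 = -0.174 + (0.394) = 0.22
Right-hand sides:
  c_0 = sigma^2 (1 + theta_1 psi_1) = 3 * (1 + (-0.174)(0.22)) = 3 * 0.96172 = 2.88516
  c_1 = sigma^2 theta_1 = 3 * (-0.174) = -0.522
  c_2 = 0
Equations for k = 0, 1, 2 (AR order 2, c_2 = 0):
  (E0) gamma(0) = phi_1 gamma(1) + phi_2 gamma(2) + c_0
  (E1) gamma(1) = phi_1 gamma(0) + phi_2 gamma(1) + c_1
  (E2) gamma(2) = phi_1 gamma(1) + phi_2 gamma(0)
From (E1): gamma(1) = A gamma(0) + B with
  A = phi_1 / (1 - phi_2) = 0.394 / 0.544 = 0.724265,   B = c_1 / (1 - phi_2) = -0.522 / 0.544 = -0.959559.
Insert (E2) into (E0): gamma(0) (1 - phi_2^2) = phi_1 (1 + phi_2) gamma(1) + c_0.
  phi_1 (1 + phi_2) = (0.394)(1.456) = 0.573664,   1 - phi_2^2 = 0.792064.
Replace gamma(1) by A gamma(0) + B and collect gamma(0):
  gamma(0) [0.792064 - (0.573664)(0.724265)] = (0.573664)(-0.959559) + 2.88516
  gamma(0) * 0.376579 = 2.334696
  gamma(0) = 2.334696 / 0.376579 = 6.199743.
  gamma(1) = A gamma(0) + B = (0.724265)(6.199743) + (-0.959559) = 3.530696.
Therefore gamma(1) = 3.5307 (to 4 decimal places).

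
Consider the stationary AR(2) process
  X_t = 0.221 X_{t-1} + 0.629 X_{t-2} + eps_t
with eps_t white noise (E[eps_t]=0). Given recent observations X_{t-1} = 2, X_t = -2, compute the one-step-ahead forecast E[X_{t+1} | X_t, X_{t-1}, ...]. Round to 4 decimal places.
E[X_{t+1} \mid \mathcal F_t] = 0.8160

For an AR(p) model X_t = c + sum_i phi_i X_{t-i} + eps_t, the
one-step-ahead conditional mean is
  E[X_{t+1} | X_t, ...] = c + sum_i phi_i X_{t+1-i}.
Substitute known values:
  E[X_{t+1} | ...] = (0.221) * (-2) + (0.629) * (2)
                   = 0.8160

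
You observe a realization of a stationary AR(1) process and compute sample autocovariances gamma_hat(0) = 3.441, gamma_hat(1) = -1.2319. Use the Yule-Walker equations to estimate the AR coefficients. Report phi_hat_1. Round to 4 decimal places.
\hat\phi_{1} = -0.3580

The Yule-Walker equations for an AR(p) process read, in matrix form,
  Gamma_p phi = r_p,   with   (Gamma_p)_{ij} = gamma(|i - j|),
                       (r_p)_i = gamma(i),   i,j = 1..p.
Substitute the sample gammas (Toeplitz matrix and right-hand side of size 1):
  Gamma_p = [[3.441]]
  r_p     = [-1.2319]
With p = 1 this is the single equation gamma(0) phi_1 = gamma(1):
  phi_hat_1 = gamma(1) / gamma(0) = -1.2319 / 3.441 = -0.3580.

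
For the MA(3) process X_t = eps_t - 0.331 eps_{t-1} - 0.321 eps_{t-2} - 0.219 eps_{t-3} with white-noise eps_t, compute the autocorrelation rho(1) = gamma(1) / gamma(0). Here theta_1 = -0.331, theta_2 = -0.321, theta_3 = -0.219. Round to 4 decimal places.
\rho(1) = -0.1225

For an MA(q) process with theta_0 = 1, the autocovariance is
  gamma(k) = sigma^2 * sum_{i=0..q-k} theta_i * theta_{i+k},
and rho(k) = gamma(k) / gamma(0). Sigma^2 cancels.
  numerator   = (1)*(-0.331) + (-0.331)*(-0.321) + (-0.321)*(-0.219) = -0.15445.
  denominator = (1)^2 + (-0.331)^2 + (-0.321)^2 + (-0.219)^2 = 1.260563.
  rho(1) = -0.15445 / 1.260563 = -0.1225.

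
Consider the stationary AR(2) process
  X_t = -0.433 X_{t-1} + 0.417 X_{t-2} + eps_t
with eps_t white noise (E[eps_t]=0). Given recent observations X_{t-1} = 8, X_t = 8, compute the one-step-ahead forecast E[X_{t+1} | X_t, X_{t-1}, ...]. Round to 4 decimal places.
E[X_{t+1} \mid \mathcal F_t] = -0.1280

For an AR(p) model X_t = c + sum_i phi_i X_{t-i} + eps_t, the
one-step-ahead conditional mean is
  E[X_{t+1} | X_t, ...] = c + sum_i phi_i X_{t+1-i}.
Substitute known values:
  E[X_{t+1} | ...] = (-0.433) * (8) + (0.417) * (8)
                   = -0.1280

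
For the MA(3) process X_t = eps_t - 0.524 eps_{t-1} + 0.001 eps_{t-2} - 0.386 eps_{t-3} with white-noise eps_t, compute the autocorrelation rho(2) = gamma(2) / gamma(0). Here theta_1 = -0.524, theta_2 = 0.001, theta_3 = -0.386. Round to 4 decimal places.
\rho(2) = 0.1428

For an MA(q) process with theta_0 = 1, the autocovariance is
  gamma(k) = sigma^2 * sum_{i=0..q-k} theta_i * theta_{i+k},
and rho(k) = gamma(k) / gamma(0). Sigma^2 cancels.
  numerator   = (1)*(0.001) + (-0.524)*(-0.386) = 0.203264.
  denominator = (1)^2 + (-0.524)^2 + (0.001)^2 + (-0.386)^2 = 1.423573.
  rho(2) = 0.203264 / 1.423573 = 0.1428.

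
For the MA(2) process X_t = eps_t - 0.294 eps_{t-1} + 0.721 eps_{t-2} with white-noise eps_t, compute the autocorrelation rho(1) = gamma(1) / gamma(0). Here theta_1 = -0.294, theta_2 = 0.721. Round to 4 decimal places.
\rho(1) = -0.3150

For an MA(q) process with theta_0 = 1, the autocovariance is
  gamma(k) = sigma^2 * sum_{i=0..q-k} theta_i * theta_{i+k},
and rho(k) = gamma(k) / gamma(0). Sigma^2 cancels.
  numerator   = (1)*(-0.294) + (-0.294)*(0.721) = -0.505974.
  denominator = (1)^2 + (-0.294)^2 + (0.721)^2 = 1.606277.
  rho(1) = -0.505974 / 1.606277 = -0.3150.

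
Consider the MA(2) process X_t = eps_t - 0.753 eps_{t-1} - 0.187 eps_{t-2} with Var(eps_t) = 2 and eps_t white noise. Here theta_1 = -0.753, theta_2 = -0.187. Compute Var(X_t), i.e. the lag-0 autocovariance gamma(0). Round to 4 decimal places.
\gamma(0) = 3.2040

For an MA(q) process X_t = eps_t + sum_i theta_i eps_{t-i} with
Var(eps_t) = sigma^2, the variance is
  gamma(0) = sigma^2 * (1 + sum_i theta_i^2).
  sum_i theta_i^2 = (-0.753)^2 + (-0.187)^2 = 0.567009 + 0.034969 = 0.601978.
  gamma(0) = 2 * (1 + 0.601978) = 2 * 1.601978 = 3.203956, which rounds to 3.2040.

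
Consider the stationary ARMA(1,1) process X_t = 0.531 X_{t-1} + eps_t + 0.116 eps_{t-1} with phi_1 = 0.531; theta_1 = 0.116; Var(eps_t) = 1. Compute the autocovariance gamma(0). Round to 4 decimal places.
\gamma(0) = 1.5830

Multiply the model equation by X_{t-k} and take expectations. With theta_0 = psi_0 = 1 and psi_j the MA(infinity) weights, this gives
  gamma(k) - sum_i phi_i gamma(k-i) = c_k,
  c_k = sigma^2 * sum_{j=k..q} theta_j psi_{j-k}   (c_k = 0 for k > q),
using gamma(-m) = gamma(m).
psi-weights needed (psi_j = theta_j + sum_i phi_i psi_{j-i}):
  psi_1 = theta_1 + phi_1 = 0.116 + (0.531) = 0.647
Right-hand sides:
  c_0 = sigma^2 (1 + theta_1 psi_1) = 1 * (1 + (0.116)(0.647)) = 1 * 1.075052 = 1.075052
  c_1 = sigma^2 theta_1 = 1 * (0.116) = 0.116
  c_2 = 0
Equations for k = 0 and k = 1 (AR order 1):
  gamma(0) = phi_1 gamma(1) + c_0
  gamma(1) = phi_1 gamma(0) + c_1
Substituting the second into the first: gamma(0) (1 - phi_1^2) = c_0 + phi_1 c_1, so
  gamma(0) = (c_0 + phi_1 c_1) / (1 - phi_1^2) = (1.075052 + (0.531)(0.116)) / (1 - (0.531)^2) = 1.136648 / 0.718039 = 1.582989.
Therefore gamma(0) = 1.5830 (to 4 decimal places).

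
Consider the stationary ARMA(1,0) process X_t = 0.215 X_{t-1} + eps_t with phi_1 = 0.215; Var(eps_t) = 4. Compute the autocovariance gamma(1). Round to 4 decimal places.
\gamma(1) = 0.9017

Multiply the model equation by X_{t-k} and take expectations. With theta_0 = psi_0 = 1 and psi_j the MA(infinity) weights, this gives
  gamma(k) - sum_i phi_i gamma(k-i) = c_k,
  c_k = sigma^2 * sum_{j=k..q} theta_j psi_{j-k}   (c_k = 0 for k > q),
using gamma(-m) = gamma(m).
Pure AR (q = 0): c_0 = sigma^2 = 4, c_k = 0 for k >= 1.
Equations for k = 0 and k = 1 (AR order 1):
  gamma(0) = phi_1 gamma(1) + c_0
  gamma(1) = phi_1 gamma(0) + c_1
Substituting the second into the first: gamma(0) (1 - phi_1^2) = c_0 + phi_1 c_1, so
  gamma(0) = c_0 / (1 - phi_1^2) = 4 / (1 - (0.215)^2) = 4 / 0.953775 = 4.193861.
  gamma(1) = phi_1 gamma(0) = (0.215)(4.193861) = 0.90168.
Therefore gamma(1) = 0.9017 (to 4 decimal places).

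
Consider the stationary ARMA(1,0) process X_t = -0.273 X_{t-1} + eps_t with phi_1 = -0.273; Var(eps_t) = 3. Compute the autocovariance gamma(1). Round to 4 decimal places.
\gamma(1) = -0.8850

Multiply the model equation by X_{t-k} and take expectations. With theta_0 = psi_0 = 1 and psi_j the MA(infinity) weights, this gives
  gamma(k) - sum_i phi_i gamma(k-i) = c_k,
  c_k = sigma^2 * sum_{j=k..q} theta_j psi_{j-k}   (c_k = 0 for k > q),
using gamma(-m) = gamma(m).
Pure AR (q = 0): c_0 = sigma^2 = 3, c_k = 0 for k >= 1.
Equations for k = 0 and k = 1 (AR order 1):
  gamma(0) = phi_1 gamma(1) + c_0
  gamma(1) = phi_1 gamma(0) + c_1
Substituting the second into the first: gamma(0) (1 - phi_1^2) = c_0 + phi_1 c_1, so
  gamma(0) = c_0 / (1 - phi_1^2) = 3 / (1 - (-0.273)^2) = 3 / 0.925471 = 3.241593.
  gamma(1) = phi_1 gamma(0) = (-0.273)(3.241593) = -0.884955.
Therefore gamma(1) = -0.8850 (to 4 decimal places).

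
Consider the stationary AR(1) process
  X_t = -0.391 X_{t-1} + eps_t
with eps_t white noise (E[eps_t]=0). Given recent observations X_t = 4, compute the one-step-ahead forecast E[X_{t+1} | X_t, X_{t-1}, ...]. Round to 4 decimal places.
E[X_{t+1} \mid \mathcal F_t] = -1.5640

For an AR(p) model X_t = c + sum_i phi_i X_{t-i} + eps_t, the
one-step-ahead conditional mean is
  E[X_{t+1} | X_t, ...] = c + sum_i phi_i X_{t+1-i}.
Substitute known values:
  E[X_{t+1} | ...] = (-0.391) * (4)
                   = -1.5640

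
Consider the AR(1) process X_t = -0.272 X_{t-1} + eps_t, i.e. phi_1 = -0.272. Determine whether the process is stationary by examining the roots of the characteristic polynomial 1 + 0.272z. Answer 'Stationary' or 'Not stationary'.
\text{Stationary}

The AR(p) characteristic polynomial is P(z) = 1 + 0.272z.
Stationarity requires all roots to lie outside the unit circle, i.e. |z| > 1 for every root.
This is linear in z: 1 + (0.272) z = 0  =>  z = -1/(0.272) = -3.676471,  |z| = 3.676471.
Moduli of all roots: 3.6765.
All moduli strictly greater than 1? Yes.
Verdict: Stationary.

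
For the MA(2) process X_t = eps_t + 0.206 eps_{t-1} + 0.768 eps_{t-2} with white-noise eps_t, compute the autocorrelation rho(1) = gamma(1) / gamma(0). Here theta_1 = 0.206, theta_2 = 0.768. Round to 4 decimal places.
\rho(1) = 0.2231

For an MA(q) process with theta_0 = 1, the autocovariance is
  gamma(k) = sigma^2 * sum_{i=0..q-k} theta_i * theta_{i+k},
and rho(k) = gamma(k) / gamma(0). Sigma^2 cancels.
  numerator   = (1)*(0.206) + (0.206)*(0.768) = 0.364208.
  denominator = (1)^2 + (0.206)^2 + (0.768)^2 = 1.63226.
  rho(1) = 0.364208 / 1.63226 = 0.2231.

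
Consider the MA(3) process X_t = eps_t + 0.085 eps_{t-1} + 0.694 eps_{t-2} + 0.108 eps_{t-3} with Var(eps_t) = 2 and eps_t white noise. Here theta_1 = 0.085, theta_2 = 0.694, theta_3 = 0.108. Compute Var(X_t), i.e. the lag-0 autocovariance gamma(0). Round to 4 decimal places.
\gamma(0) = 3.0011

For an MA(q) process X_t = eps_t + sum_i theta_i eps_{t-i} with
Var(eps_t) = sigma^2, the variance is
  gamma(0) = sigma^2 * (1 + sum_i theta_i^2).
  sum_i theta_i^2 = (0.085)^2 + (0.694)^2 + (0.108)^2 = 0.007225 + 0.481636 + 0.011664 = 0.500525.
  gamma(0) = 2 * (1 + 0.500525) = 2 * 1.500525 = 3.00105, which rounds to 3.0011.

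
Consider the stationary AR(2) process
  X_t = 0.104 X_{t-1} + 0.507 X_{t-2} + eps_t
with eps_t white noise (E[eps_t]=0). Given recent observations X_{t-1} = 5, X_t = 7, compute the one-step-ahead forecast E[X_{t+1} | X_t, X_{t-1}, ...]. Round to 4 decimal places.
E[X_{t+1} \mid \mathcal F_t] = 3.2630

For an AR(p) model X_t = c + sum_i phi_i X_{t-i} + eps_t, the
one-step-ahead conditional mean is
  E[X_{t+1} | X_t, ...] = c + sum_i phi_i X_{t+1-i}.
Substitute known values:
  E[X_{t+1} | ...] = (0.104) * (7) + (0.507) * (5)
                   = 3.2630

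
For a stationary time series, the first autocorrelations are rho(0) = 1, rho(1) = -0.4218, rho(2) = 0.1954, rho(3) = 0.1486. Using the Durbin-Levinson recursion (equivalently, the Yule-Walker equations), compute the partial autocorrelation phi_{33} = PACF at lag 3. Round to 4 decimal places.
\phi_{33} = 0.2899

The PACF at lag k is phi_{kk}, the last component of the solution
to the Yule-Walker system G_k phi = r_k where
  (G_k)_{ij} = rho(|i - j|), (r_k)_i = rho(i), i,j = 1..k.
Equivalently, Durbin-Levinson gives phi_{kk} iteratively:
  phi_{11} = rho(1)
  phi_{kk} = [rho(k) - sum_{j=1..k-1} phi_{k-1,j} rho(k-j)]
            / [1 - sum_{j=1..k-1} phi_{k-1,j} rho(j)],
  phi_{k,j} = phi_{k-1,j} - phi_{kk} phi_{k-1,k-j},  j = 1..k-1.
Step k = 1:
  phi_11 = rho(1) = -0.4218.
Step k = 2:
  phi_22 = [rho(2) - phi_11 rho(1)] / [1 - phi_11 rho(1)] = [0.1954 - (-0.4218)(-0.4218)] / [1 - (-0.4218)(-0.4218)]
         = 0.01748476 / 0.82208476 = 0.021269.
  Update: phi_21 = phi_11 - phi_22 phi_11 = -0.4218 - (0.021269)(-0.4218) = -0.412829.
Step k = 3:
  phi_33 = [rho(3) - phi_21 rho(2) - phi_22 rho(1)] / [1 - phi_21 rho(1) - phi_22 rho(2)]
    numerator   = 0.1486 - (-0.412829)(0.1954) - (0.021269)(-0.4218) = 0.23823793
    denominator = 1 - (-0.412829)(-0.4218) - (0.021269)(0.1954) = 0.82171288
  phi_33 = 0.23823793 / 0.82171288 = 0.2899.
Therefore phi_{33} = 0.2899.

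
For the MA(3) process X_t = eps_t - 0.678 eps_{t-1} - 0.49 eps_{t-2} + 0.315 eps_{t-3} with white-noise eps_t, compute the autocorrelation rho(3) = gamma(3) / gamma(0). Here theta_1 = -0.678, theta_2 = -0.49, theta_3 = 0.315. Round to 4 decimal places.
\rho(3) = 0.1751

For an MA(q) process with theta_0 = 1, the autocovariance is
  gamma(k) = sigma^2 * sum_{i=0..q-k} theta_i * theta_{i+k},
and rho(k) = gamma(k) / gamma(0). Sigma^2 cancels.
  numerator   = (1)*(0.315) = 0.315.
  denominator = (1)^2 + (-0.678)^2 + (-0.49)^2 + (0.315)^2 = 1.799009.
  rho(3) = 0.315 / 1.799009 = 0.1751.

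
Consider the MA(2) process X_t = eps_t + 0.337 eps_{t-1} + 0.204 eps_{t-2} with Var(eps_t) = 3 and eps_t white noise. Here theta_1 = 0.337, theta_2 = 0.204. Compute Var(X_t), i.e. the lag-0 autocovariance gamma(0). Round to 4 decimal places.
\gamma(0) = 3.4656

For an MA(q) process X_t = eps_t + sum_i theta_i eps_{t-i} with
Var(eps_t) = sigma^2, the variance is
  gamma(0) = sigma^2 * (1 + sum_i theta_i^2).
  sum_i theta_i^2 = (0.337)^2 + (0.204)^2 = 0.113569 + 0.041616 = 0.155185.
  gamma(0) = 3 * (1 + 0.155185) = 3 * 1.155185 = 3.465555, which rounds to 3.4656.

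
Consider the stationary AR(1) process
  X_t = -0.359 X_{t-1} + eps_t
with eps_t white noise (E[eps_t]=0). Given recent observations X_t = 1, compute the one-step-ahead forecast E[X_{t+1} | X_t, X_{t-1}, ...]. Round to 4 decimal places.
E[X_{t+1} \mid \mathcal F_t] = -0.3590

For an AR(p) model X_t = c + sum_i phi_i X_{t-i} + eps_t, the
one-step-ahead conditional mean is
  E[X_{t+1} | X_t, ...] = c + sum_i phi_i X_{t+1-i}.
Substitute known values:
  E[X_{t+1} | ...] = (-0.359) * (1)
                   = -0.3590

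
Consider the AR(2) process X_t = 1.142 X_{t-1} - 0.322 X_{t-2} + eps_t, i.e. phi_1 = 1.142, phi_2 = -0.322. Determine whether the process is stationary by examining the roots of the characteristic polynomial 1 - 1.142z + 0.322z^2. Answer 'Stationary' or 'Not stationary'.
\text{Stationary}

The AR(p) characteristic polynomial is P(z) = 1 - 1.142z + 0.322z^2.
Stationarity requires all roots to lie outside the unit circle, i.e. |z| > 1 for every root.
Set 1 + (-1.142) z + (0.322) z^2 = 0, i.e. a z^2 + b z + c = 0 with a = 0.322, b = -1.142, c = 1.
Discriminant D = b^2 - 4ac = (-1.142)^2 - 4*(0.322)*1 = 1.304164 - (1.288) = 0.016164.
D >= 0, so the roots are real: z = (-b +/- sqrt(D)) / (2a) = (1.142 +/- 0.127138) / (0.644).
  z_1 = (1.142 + 0.127138) / (0.644) = 1.9707,   |z_1| = 1.9707.
  z_2 = (1.142 - 0.127138) / (0.644) = 1.5759,   |z_2| = 1.5759.
Moduli of all roots: 1.9707, 1.5759.
All moduli strictly greater than 1? Yes.
Verdict: Stationary.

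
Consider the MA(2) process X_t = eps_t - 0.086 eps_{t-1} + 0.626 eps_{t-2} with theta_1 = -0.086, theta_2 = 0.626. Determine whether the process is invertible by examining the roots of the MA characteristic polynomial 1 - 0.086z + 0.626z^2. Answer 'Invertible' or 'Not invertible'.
\text{Invertible}

The MA(q) characteristic polynomial is P(z) = 1 - 0.086z + 0.626z^2.
Invertibility requires all roots to lie outside the unit circle, i.e. |z| > 1 for every root.
Set 1 + (-0.086) z + (0.626) z^2 = 0, i.e. a z^2 + b z + c = 0 with a = 0.626, b = -0.086, c = 1.
Discriminant D = b^2 - 4ac = (-0.086)^2 - 4*(0.626)*1 = 0.007396 - (2.504) = -2.496604.
D < 0, so the roots are the complex-conjugate pair z = (-b +/- i sqrt(-D)) / (2a) = 0.0687 +/- 1.262i.
For a conjugate pair |z|^2 = z * conj(z) = (product of roots) = c/a = 1/(0.626) = 1.597444, so |z| = sqrt(1.597444) = 1.2639 for both roots.
Moduli of all roots: 1.2639, 1.2639.
All moduli strictly greater than 1? Yes.
Verdict: Invertible.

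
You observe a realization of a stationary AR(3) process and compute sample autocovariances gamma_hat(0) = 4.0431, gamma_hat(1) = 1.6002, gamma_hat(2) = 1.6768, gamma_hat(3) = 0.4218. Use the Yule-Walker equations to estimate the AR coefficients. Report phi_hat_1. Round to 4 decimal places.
\hat\phi_{1} = 0.3270

The Yule-Walker equations for an AR(p) process read, in matrix form,
  Gamma_p phi = r_p,   with   (Gamma_p)_{ij} = gamma(|i - j|),
                       (r_p)_i = gamma(i),   i,j = 1..p.
Substitute the sample gammas (Toeplitz matrix and right-hand side of size 3):
  Gamma_p = [[4.0431, 1.6002, 1.6768], [1.6002, 4.0431, 1.6002], [1.6768, 1.6002, 4.0431]]
  r_p     = [1.6002, 1.6768, 0.4218]
Written out (R1..R3):
  (R1) 4.0431 phi_1 + 1.6002 phi_2 + 1.6768 phi_3 = 1.6002
  (R2) 1.6002 phi_1 + 4.0431 phi_2 + 1.6002 phi_3 = 1.6768
  (R3) 1.6768 phi_1 + 1.6002 phi_2 + 4.0431 phi_3 = 0.4218
Gaussian elimination:
  R2 <- R2 - (1.6002/4.0431) R1 = R2 - (0.395785) R1:  3.409764 phi_2 + 0.936547 phi_3 = 1.043464
  R3 <- R3 - (1.6768/4.0431) R1 = R3 - (0.414731) R1:  0.936547 phi_2 + 3.347679 phi_3 = -0.241853
  R3 <- R3 - (0.936547/3.409764) R2 = R3 - (0.274666) R2:  3.090441 phi_3 = -0.528457
Back-substitution:
  phi_hat_3 = -0.528457 / 3.090441 = -0.170997
  phi_hat_2 = (1.043464 - (0.936547)(-0.170997)) / 3.409764 = 0.35299
  phi_hat_1 = (1.6002 - (1.6002)(0.35299) - (1.6768)(-0.170997)) / 4.0431 = 0.326995
So phi_hat = [0.3270, 0.3530, -0.1710].
Therefore phi_hat_1 = 0.3270.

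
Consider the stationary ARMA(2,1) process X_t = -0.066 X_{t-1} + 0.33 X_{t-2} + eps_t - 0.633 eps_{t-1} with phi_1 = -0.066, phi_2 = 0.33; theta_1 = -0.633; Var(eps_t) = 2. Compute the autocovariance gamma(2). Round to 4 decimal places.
\gamma(2) = 1.2881

Multiply the model equation by X_{t-k} and take expectations. With theta_0 = psi_0 = 1 and psi_j the MA(infinity) weights, this gives
  gamma(k) - sum_i phi_i gamma(k-i) = c_k,
  c_k = sigma^2 * sum_{j=k..q} theta_j psi_{j-k}   (c_k = 0 for k > q),
using gamma(-m) = gamma(m).
psi-weights needed (psi_j = theta_j + sum_i phi_i psi_{j-i}):
  psi_1 = theta_1 + phi_1 = -0.633 + (-0.066) = -0.699
Right-hand sides:
  c_0 = sigma^2 (1 + theta_1 psi_1) = 2 * (1 + (-0.633)(-0.699)) = 2 * 1.442467 = 2.884934
  c_1 = sigma^2 theta_1 = 2 * (-0.633) = -1.266
  c_2 = 0
Equations for k = 0, 1, 2 (AR order 2, c_2 = 0):
  (E0) gamma(0) = phi_1 gamma(1) + phi_2 gamma(2) + c_0
  (E1) gamma(1) = phi_1 gamma(0) + phi_2 gamma(1) + c_1
  (E2) gamma(2) = phi_1 gamma(1) + phi_2 gamma(0)
From (E1): gamma(1) = A gamma(0) + B with
  A = phi_1 / (1 - phi_2) = -0.066 / 0.67 = -0.098507,   B = c_1 / (1 - phi_2) = -1.266 / 0.67 = -1.889552.
Insert (E2) into (E0): gamma(0) (1 - phi_2^2) = phi_1 (1 + phi_2) gamma(1) + c_0.
  phi_1 (1 + phi_2) = (-0.066)(1.33) = -0.08778,   1 - phi_2^2 = 0.8911.
Replace gamma(1) by A gamma(0) + B and collect gamma(0):
  gamma(0) [0.8911 - (-0.08778)(-0.098507)] = (-0.08778)(-1.889552) + 2.884934
  gamma(0) * 0.882453 = 3.050799
  gamma(0) = 3.050799 / 0.882453 = 3.45718.
  gamma(1) = A gamma(0) + B = (-0.098507)(3.45718) + (-1.889552) = -2.23011.
  gamma(2) = phi_1 gamma(1) + phi_2 gamma(0) = (-0.066)(-2.23011) + (0.33)(3.45718) = 1.288057.
Therefore gamma(2) = 1.2881 (to 4 decimal places).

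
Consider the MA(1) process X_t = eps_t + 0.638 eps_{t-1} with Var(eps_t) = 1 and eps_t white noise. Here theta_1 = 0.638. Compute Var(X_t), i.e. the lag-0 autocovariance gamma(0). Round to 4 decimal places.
\gamma(0) = 1.4070

For an MA(q) process X_t = eps_t + sum_i theta_i eps_{t-i} with
Var(eps_t) = sigma^2, the variance is
  gamma(0) = sigma^2 * (1 + sum_i theta_i^2).
  sum_i theta_i^2 = (0.638)^2 = 0.407044.
  gamma(0) = 1 * (1 + 0.407044) = 1 * 1.407044 = 1.407044, which rounds to 1.4070.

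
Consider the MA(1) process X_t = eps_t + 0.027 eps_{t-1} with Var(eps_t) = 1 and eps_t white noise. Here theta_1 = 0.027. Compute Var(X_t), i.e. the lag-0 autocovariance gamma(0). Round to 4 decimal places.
\gamma(0) = 1.0007

For an MA(q) process X_t = eps_t + sum_i theta_i eps_{t-i} with
Var(eps_t) = sigma^2, the variance is
  gamma(0) = sigma^2 * (1 + sum_i theta_i^2).
  sum_i theta_i^2 = (0.027)^2 = 0.000729.
  gamma(0) = 1 * (1 + 0.000729) = 1 * 1.000729 = 1.000729, which rounds to 1.0007.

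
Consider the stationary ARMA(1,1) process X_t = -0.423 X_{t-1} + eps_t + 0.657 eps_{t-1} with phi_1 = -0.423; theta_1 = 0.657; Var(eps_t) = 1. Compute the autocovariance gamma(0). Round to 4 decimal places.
\gamma(0) = 1.0667

Multiply the model equation by X_{t-k} and take expectations. With theta_0 = psi_0 = 1 and psi_j the MA(infinity) weights, this gives
  gamma(k) - sum_i phi_i gamma(k-i) = c_k,
  c_k = sigma^2 * sum_{j=k..q} theta_j psi_{j-k}   (c_k = 0 for k > q),
using gamma(-m) = gamma(m).
psi-weights needed (psi_j = theta_j + sum_i phi_i psi_{j-i}):
  psi_1 = theta_1 + phi_1 = 0.657 + (-0.423) = 0.234
Right-hand sides:
  c_0 = sigma^2 (1 + theta_1 psi_1) = 1 * (1 + (0.657)(0.234)) = 1 * 1.153738 = 1.153738
  c_1 = sigma^2 theta_1 = 1 * (0.657) = 0.657
  c_2 = 0
Equations for k = 0 and k = 1 (AR order 1):
  gamma(0) = phi_1 gamma(1) + c_0
  gamma(1) = phi_1 gamma(0) + c_1
Substituting the second into the first: gamma(0) (1 - phi_1^2) = c_0 + phi_1 c_1, so
  gamma(0) = (c_0 + phi_1 c_1) / (1 - phi_1^2) = (1.153738 + (-0.423)(0.657)) / (1 - (-0.423)^2) = 0.875827 / 0.821071 = 1.066689.
Therefore gamma(0) = 1.0667 (to 4 decimal places).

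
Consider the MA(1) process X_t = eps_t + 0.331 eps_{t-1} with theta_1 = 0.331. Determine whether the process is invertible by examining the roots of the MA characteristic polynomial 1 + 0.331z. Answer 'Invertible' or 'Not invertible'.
\text{Invertible}

The MA(q) characteristic polynomial is P(z) = 1 + 0.331z.
Invertibility requires all roots to lie outside the unit circle, i.e. |z| > 1 for every root.
This is linear in z: 1 + (0.331) z = 0  =>  z = -1/(0.331) = -3.021148,  |z| = 3.021148.
Moduli of all roots: 3.0211.
All moduli strictly greater than 1? Yes.
Verdict: Invertible.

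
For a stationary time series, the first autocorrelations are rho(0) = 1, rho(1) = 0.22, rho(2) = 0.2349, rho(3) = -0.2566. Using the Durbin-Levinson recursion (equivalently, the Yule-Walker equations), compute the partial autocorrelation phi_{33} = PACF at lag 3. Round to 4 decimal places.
\phi_{33} = -0.3729

The PACF at lag k is phi_{kk}, the last component of the solution
to the Yule-Walker system G_k phi = r_k where
  (G_k)_{ij} = rho(|i - j|), (r_k)_i = rho(i), i,j = 1..k.
Equivalently, Durbin-Levinson gives phi_{kk} iteratively:
  phi_{11} = rho(1)
  phi_{kk} = [rho(k) - sum_{j=1..k-1} phi_{k-1,j} rho(k-j)]
            / [1 - sum_{j=1..k-1} phi_{k-1,j} rho(j)],
  phi_{k,j} = phi_{k-1,j} - phi_{kk} phi_{k-1,k-j},  j = 1..k-1.
Step k = 1:
  phi_11 = rho(1) = 0.22.
Step k = 2:
  phi_22 = [rho(2) - phi_11 rho(1)] / [1 - phi_11 rho(1)] = [0.2349 - (0.22)(0.22)] / [1 - (0.22)(0.22)]
         = 0.1865 / 0.9516 = 0.195986.
  Update: phi_21 = phi_11 - phi_22 phi_11 = 0.22 - (0.195986)(0.22) = 0.176883.
Step k = 3:
  phi_33 = [rho(3) - phi_21 rho(2) - phi_22 rho(1)] / [1 - phi_21 rho(1) - phi_22 rho(2)]
    numerator   = -0.2566 - (0.176883)(0.2349) - (0.195986)(0.22) = -0.34126671
    denominator = 1 - (0.176883)(0.22) - (0.195986)(0.2349) = 0.91504867
  phi_33 = -0.34126671 / 0.91504867 = -0.3729.
Therefore phi_{33} = -0.3729.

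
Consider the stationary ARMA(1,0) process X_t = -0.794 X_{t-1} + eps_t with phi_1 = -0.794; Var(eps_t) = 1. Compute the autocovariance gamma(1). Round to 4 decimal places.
\gamma(1) = -2.1485

Multiply the model equation by X_{t-k} and take expectations. With theta_0 = psi_0 = 1 and psi_j the MA(infinity) weights, this gives
  gamma(k) - sum_i phi_i gamma(k-i) = c_k,
  c_k = sigma^2 * sum_{j=k..q} theta_j psi_{j-k}   (c_k = 0 for k > q),
using gamma(-m) = gamma(m).
Pure AR (q = 0): c_0 = sigma^2 = 1, c_k = 0 for k >= 1.
Equations for k = 0 and k = 1 (AR order 1):
  gamma(0) = phi_1 gamma(1) + c_0
  gamma(1) = phi_1 gamma(0) + c_1
Substituting the second into the first: gamma(0) (1 - phi_1^2) = c_0 + phi_1 c_1, so
  gamma(0) = c_0 / (1 - phi_1^2) = 1 / (1 - (-0.794)^2) = 1 / 0.369564 = 2.705891.
  gamma(1) = phi_1 gamma(0) = (-0.794)(2.705891) = -2.148478.
Therefore gamma(1) = -2.1485 (to 4 decimal places).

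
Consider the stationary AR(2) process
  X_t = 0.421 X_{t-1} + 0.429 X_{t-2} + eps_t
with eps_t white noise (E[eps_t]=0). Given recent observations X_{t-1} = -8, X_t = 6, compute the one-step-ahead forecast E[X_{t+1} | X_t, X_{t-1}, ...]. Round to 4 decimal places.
E[X_{t+1} \mid \mathcal F_t] = -0.9060

For an AR(p) model X_t = c + sum_i phi_i X_{t-i} + eps_t, the
one-step-ahead conditional mean is
  E[X_{t+1} | X_t, ...] = c + sum_i phi_i X_{t+1-i}.
Substitute known values:
  E[X_{t+1} | ...] = (0.421) * (6) + (0.429) * (-8)
                   = -0.9060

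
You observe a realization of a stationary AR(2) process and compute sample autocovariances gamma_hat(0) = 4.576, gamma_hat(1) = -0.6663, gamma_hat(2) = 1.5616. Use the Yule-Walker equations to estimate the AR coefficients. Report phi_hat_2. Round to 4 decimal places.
\hat\phi_{2} = 0.3270

The Yule-Walker equations for an AR(p) process read, in matrix form,
  Gamma_p phi = r_p,   with   (Gamma_p)_{ij} = gamma(|i - j|),
                       (r_p)_i = gamma(i),   i,j = 1..p.
Substitute the sample gammas (Toeplitz matrix and right-hand side of size 2):
  Gamma_p = [[4.576, -0.6663], [-0.6663, 4.576]]
  r_p     = [-0.6663, 1.5616]
Written out:
  4.576 phi_1 - 0.6663 phi_2 = -0.6663
  -0.6663 phi_1 + 4.576 phi_2 = 1.5616
Solve by Cramer's rule:
  det = gamma(0)^2 - gamma(1)^2 = (4.576)^2 - (-0.6663)^2 = 20.939776 - 0.44395569 = 20.49582031
  phi_hat_1 = [gamma(1) gamma(0) - gamma(1) gamma(2)] / det = [(-0.6663)(4.576) - (-0.6663)(1.5616)] / 20.49582031 = -2.00849472 / 20.49582031 = -0.098
  phi_hat_2 = [gamma(0) gamma(2) - gamma(1)^2] / det = [(4.576)(1.5616) - (-0.6663)^2] / 20.49582031 = 6.70192591 / 20.49582031 = 0.327
So phi_hat = [-0.0980, 0.3270].
Therefore phi_hat_2 = 0.3270.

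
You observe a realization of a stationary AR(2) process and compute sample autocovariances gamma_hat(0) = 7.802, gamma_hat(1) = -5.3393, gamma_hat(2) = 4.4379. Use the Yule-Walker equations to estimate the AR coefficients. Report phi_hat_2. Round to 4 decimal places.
\hat\phi_{2} = 0.1890

The Yule-Walker equations for an AR(p) process read, in matrix form,
  Gamma_p phi = r_p,   with   (Gamma_p)_{ij} = gamma(|i - j|),
                       (r_p)_i = gamma(i),   i,j = 1..p.
Substitute the sample gammas (Toeplitz matrix and right-hand side of size 2):
  Gamma_p = [[7.802, -5.3393], [-5.3393, 7.802]]
  r_p     = [-5.3393, 4.4379]
Written out:
  7.802 phi_1 - 5.3393 phi_2 = -5.3393
  -5.3393 phi_1 + 7.802 phi_2 = 4.4379
Solve by Cramer's rule:
  det = gamma(0)^2 - gamma(1)^2 = (7.802)^2 - (-5.3393)^2 = 60.871204 - 28.50812449 = 32.36307951
  phi_hat_1 = [gamma(1) gamma(0) - gamma(1) gamma(2)] / det = [(-5.3393)(7.802) - (-5.3393)(4.4379)] / 32.36307951 = -17.96193913 / 32.36307951 = -0.555
  phi_hat_2 = [gamma(0) gamma(2) - gamma(1)^2] / det = [(7.802)(4.4379) - (-5.3393)^2] / 32.36307951 = 6.11637131 / 32.36307951 = 0.189
So phi_hat = [-0.5550, 0.1890].
Therefore phi_hat_2 = 0.1890.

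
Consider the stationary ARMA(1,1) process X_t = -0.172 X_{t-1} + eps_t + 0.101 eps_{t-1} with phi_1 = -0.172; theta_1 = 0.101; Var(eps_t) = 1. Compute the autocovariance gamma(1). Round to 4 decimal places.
\gamma(1) = -0.0719

Multiply the model equation by X_{t-k} and take expectations. With theta_0 = psi_0 = 1 and psi_j the MA(infinity) weights, this gives
  gamma(k) - sum_i phi_i gamma(k-i) = c_k,
  c_k = sigma^2 * sum_{j=k..q} theta_j psi_{j-k}   (c_k = 0 for k > q),
using gamma(-m) = gamma(m).
psi-weights needed (psi_j = theta_j + sum_i phi_i psi_{j-i}):
  psi_1 = theta_1 + phi_1 = 0.101 + (-0.172) = -0.071
Right-hand sides:
  c_0 = sigma^2 (1 + theta_1 psi_1) = 1 * (1 + (0.101)(-0.071)) = 1 * 0.992829 = 0.992829
  c_1 = sigma^2 theta_1 = 1 * (0.101) = 0.101
  c_2 = 0
Equations for k = 0 and k = 1 (AR order 1):
  gamma(0) = phi_1 gamma(1) + c_0
  gamma(1) = phi_1 gamma(0) + c_1
Substituting the second into the first: gamma(0) (1 - phi_1^2) = c_0 + phi_1 c_1, so
  gamma(0) = (c_0 + phi_1 c_1) / (1 - phi_1^2) = (0.992829 + (-0.172)(0.101)) / (1 - (-0.172)^2) = 0.975457 / 0.970416 = 1.005195.
  gamma(1) = phi_1 gamma(0) + c_1 = (-0.172)(1.005195) + (0.101) = -0.071893.
Therefore gamma(1) = -0.0719 (to 4 decimal places).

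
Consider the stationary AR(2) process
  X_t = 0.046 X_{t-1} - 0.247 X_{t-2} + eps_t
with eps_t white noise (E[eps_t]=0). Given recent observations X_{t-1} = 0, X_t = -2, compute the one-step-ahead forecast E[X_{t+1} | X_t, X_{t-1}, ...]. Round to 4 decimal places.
E[X_{t+1} \mid \mathcal F_t] = -0.0920

For an AR(p) model X_t = c + sum_i phi_i X_{t-i} + eps_t, the
one-step-ahead conditional mean is
  E[X_{t+1} | X_t, ...] = c + sum_i phi_i X_{t+1-i}.
Substitute known values:
  E[X_{t+1} | ...] = (0.046) * (-2) + (-0.247) * (0)
                   = -0.0920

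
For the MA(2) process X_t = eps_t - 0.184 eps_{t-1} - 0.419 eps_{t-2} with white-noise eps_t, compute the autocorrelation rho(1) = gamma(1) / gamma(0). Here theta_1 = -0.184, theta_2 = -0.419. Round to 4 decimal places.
\rho(1) = -0.0884

For an MA(q) process with theta_0 = 1, the autocovariance is
  gamma(k) = sigma^2 * sum_{i=0..q-k} theta_i * theta_{i+k},
and rho(k) = gamma(k) / gamma(0). Sigma^2 cancels.
  numerator   = (1)*(-0.184) + (-0.184)*(-0.419) = -0.106904.
  denominator = (1)^2 + (-0.184)^2 + (-0.419)^2 = 1.209417.
  rho(1) = -0.106904 / 1.209417 = -0.0884.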